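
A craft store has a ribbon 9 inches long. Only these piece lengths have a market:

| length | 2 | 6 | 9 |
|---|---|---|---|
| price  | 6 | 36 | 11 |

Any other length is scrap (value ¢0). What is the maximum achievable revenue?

Build r[k] bottom-up: r[k] = max over allowed piece i of (p[i] + r[k−i]).
r[1] = 0
r[2] = 6
r[3] = 6
r[4] = 12  (first piece 2, then r[2]=6)
r[5] = 12
r[6] = 36
r[7] = 36
r[8] = 42  (first piece 2, then r[6]=36)
r[9] = 42
One optimal cutting: pieces 6 + 2 with 1 inch of scrap → ¢42.

42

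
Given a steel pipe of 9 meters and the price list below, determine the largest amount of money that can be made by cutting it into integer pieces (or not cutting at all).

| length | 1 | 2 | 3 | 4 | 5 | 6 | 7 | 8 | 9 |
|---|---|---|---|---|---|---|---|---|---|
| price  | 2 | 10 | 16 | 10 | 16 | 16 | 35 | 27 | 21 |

48

Build best[k] bottom-up: best[k] = max over allowed piece i of (p[i] + best[k−i]).
best[1] = 2
best[2] = max(2+2, 10+0) = 10
best[3] = max(2+10, 10+2, 16+0) = 16
best[4] = max(2+16, 10+10, 16+2, 10+0) = 20
best[5] = max(2+20, 10+16, 16+10, 10+2, 16+0) = 26
best[6] = max(2+26, 10+20, 16+16, 10+10, 16+2, 16+0) = 32
best[7] = max(2+32, 10+26, 16+20, …, 16+2, 35+0) = 36
best[8] = max(2+36, 10+32, 16+26, …, 35+2, 27+0) = 42
best[9] = max(2+42, 10+36, 16+32, …, 27+2, 21+0) = 48
One optimal cutting: 3 + 3 + 3 → $16 + $16 + $16 = $48.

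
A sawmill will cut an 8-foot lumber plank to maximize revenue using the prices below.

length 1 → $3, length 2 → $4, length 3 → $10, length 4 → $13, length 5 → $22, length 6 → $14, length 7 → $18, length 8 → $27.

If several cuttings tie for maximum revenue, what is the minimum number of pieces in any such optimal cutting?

Let r[k] be the best obtainable value from length k. For each k, try every first piece i and keep the best of price[i] + r[k−i].
r[1] = 3
r[2] = 6  (first piece 1, then r[1]=3)
r[3] = 10
r[4] = 13  (first piece 1, then r[3]=10)
r[5] = 22
r[6] = 25  (first piece 1, then r[5]=22)
r[7] = 28  (first piece 1, then r[6]=25)
r[8] = 32  (first piece 3, then r[5]=22)
Maximum revenue is $32.
Now minimize piece count subject to staying optimal: for each k, pieces[k] = 1 + min over i with p[i]+r[k−i]=r[k] of pieces[k−i].
pieces[5] = 1
pieces[6] = 2
pieces[7] = 3
pieces[8] = 2

2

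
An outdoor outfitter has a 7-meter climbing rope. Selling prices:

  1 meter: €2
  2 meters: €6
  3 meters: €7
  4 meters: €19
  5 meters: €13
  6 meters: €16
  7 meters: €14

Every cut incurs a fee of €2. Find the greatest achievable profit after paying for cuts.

24

Build net[k] bottom-up: net[k] = max over allowed piece i of (p[i] + net[k−i]) − 2 per cut.
net[1] = 2
net[2] = 6
net[3] = 7
net[4] = 19
net[5] = 19  (first piece 1, then net[4]=19)
net[6] = 23  (first piece 2, then net[4]=19)
net[7] = 24  (first piece 3, then net[4]=19)
One optimal plan: pieces 4 + 3 (1 cut) → €26 − €2 = €24.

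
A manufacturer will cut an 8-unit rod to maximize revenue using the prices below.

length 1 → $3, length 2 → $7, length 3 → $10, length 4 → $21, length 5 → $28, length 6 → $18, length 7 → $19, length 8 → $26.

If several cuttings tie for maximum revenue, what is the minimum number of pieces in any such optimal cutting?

2

Build r[k] bottom-up: r[k] = max over allowed piece i of (p[i] + r[k−i]).
r[1] = 3
r[2] = max(3+3, 7+0) = 7
r[3] = max(3+7, 7+3, 10+0) = 10
r[4] = max(3+10, 7+7, 10+3, 21+0) = 21
r[5] = max(3+21, 7+10, 10+7, 21+3, 28+0) = 28
r[6] = max(3+28, 7+21, 10+10, 21+7, 28+3, 18+0) = 31
r[7] = max(3+31, 7+28, 10+21, …, 18+3, 19+0) = 35
r[8] = max(3+35, 7+31, 10+28, …, 19+3, 26+0) = 42
Maximum revenue is $42.
Now minimize piece count subject to staying optimal: for each k, pieces[k] = 1 + min over i with p[i]+r[k−i]=r[k] of pieces[k−i].
pieces[5] = 1
pieces[6] = 2
pieces[7] = 2
pieces[8] = 2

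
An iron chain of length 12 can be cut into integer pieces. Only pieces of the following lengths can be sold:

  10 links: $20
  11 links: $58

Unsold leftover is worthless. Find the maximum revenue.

58

Let r[k] be the best obtainable value from length k. For each k, try every first piece i and keep the best of price[i] + r[k−i].
r[1] = 0
r[2] = 0
r[3] = 0
r[4] = 0
r[5] = 0
r[6] = 0
r[7] = 0
r[8] = 0
r[9] = 0
r[10] = 20
r[11] = max(20+0, 58+0) = 58
r[12] = max(20+0, 58+0) = 58
One optimal cutting: pieces 11 with 1 link of scrap → $58.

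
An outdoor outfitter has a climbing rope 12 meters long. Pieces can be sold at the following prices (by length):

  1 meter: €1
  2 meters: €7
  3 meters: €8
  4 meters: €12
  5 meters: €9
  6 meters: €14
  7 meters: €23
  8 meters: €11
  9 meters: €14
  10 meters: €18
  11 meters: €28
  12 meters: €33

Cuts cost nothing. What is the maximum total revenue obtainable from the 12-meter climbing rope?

Consider every possible first cut. R[k] is the best of p[i]+R[k−i] over all sellable i≤k.
R[1] = 1
R[2] = 7
R[3] = 8  (first piece 1, then R[2]=7)
R[4] = 14  (first piece 2, then R[2]=7)
R[5] = 15  (first piece 1, then R[4]=14)
R[6] = 21  (first piece 2, then R[4]=14)
R[7] = 23
R[8] = 28  (first piece 2, then R[6]=21)
R[9] = 30  (first piece 2, then R[7]=23)
R[10] = 35  (first piece 2, then R[8]=28)
R[11] = 37  (first piece 2, then R[9]=30)
R[12] = 42  (first piece 2, then R[10]=35)
One optimal cutting: 2 + 2 + 2 + 2 + 2 + 2 → €7 + €7 + €7 + €7 + €7 + €7 = €42.

42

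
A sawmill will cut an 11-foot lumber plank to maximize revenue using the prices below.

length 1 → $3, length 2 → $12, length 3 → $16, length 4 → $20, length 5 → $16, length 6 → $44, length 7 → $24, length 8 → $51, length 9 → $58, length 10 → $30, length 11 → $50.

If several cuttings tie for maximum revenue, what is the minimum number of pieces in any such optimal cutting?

3

Build r[k] bottom-up: r[k] = max over allowed piece i of (p[i] + r[k−i]).
r[1] = 3
r[2] = 12
r[3] = 16
r[4] = 24  (first piece 2, then r[2]=12)
r[5] = 28  (first piece 2, then r[3]=16)
r[6] = 44
r[7] = 47  (first piece 1, then r[6]=44)
r[8] = 56  (first piece 2, then r[6]=44)
r[9] = 60  (first piece 3, then r[6]=44)
r[10] = 68  (first piece 2, then r[8]=56)
r[11] = 72  (first piece 2, then r[9]=60)
Maximum revenue is $72.
Now minimize piece count subject to staying optimal: for each k, pieces[k] = 1 + min over i with p[i]+r[k−i]=r[k] of pieces[k−i].
pieces[8] = 2
pieces[9] = 2
pieces[10] = 3
pieces[11] = 3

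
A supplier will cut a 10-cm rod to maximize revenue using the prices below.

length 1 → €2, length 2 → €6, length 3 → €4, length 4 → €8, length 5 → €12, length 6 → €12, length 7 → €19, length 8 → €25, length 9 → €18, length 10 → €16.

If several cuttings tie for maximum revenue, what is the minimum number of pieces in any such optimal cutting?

Consider every possible first cut. r[k] is the best of p[i]+r[k−i] over all sellable i≤k.
r[1] = 2
r[2] = 6
r[3] = 8  (first piece 1, then r[2]=6)
r[4] = 12  (first piece 2, then r[2]=6)
r[5] = 14  (first piece 1, then r[4]=12)
r[6] = 18  (first piece 2, then r[4]=12)
r[7] = 20  (first piece 1, then r[6]=18)
r[8] = 25
r[9] = 27  (first piece 1, then r[8]=25)
r[10] = 31  (first piece 2, then r[8]=25)
Maximum revenue is €31.
Now minimize piece count subject to staying optimal: for each k, pieces[k] = 1 + min over i with p[i]+r[k−i]=r[k] of pieces[k−i].
pieces[7] = 4
pieces[8] = 1
pieces[9] = 2
pieces[10] = 2

2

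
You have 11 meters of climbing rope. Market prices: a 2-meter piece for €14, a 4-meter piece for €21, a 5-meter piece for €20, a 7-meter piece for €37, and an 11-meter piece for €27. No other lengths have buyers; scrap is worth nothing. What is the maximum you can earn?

70

Build f[k] bottom-up: f[k] = max over allowed piece i of (p[i] + f[k−i]).
f[1] = 0
f[2] = 14
f[3] = 14
f[4] = max(14+14, 21+0) = 28
f[5] = max(14+14, 21+0, 20+0) = 28
f[6] = max(14+28, 21+14, 20+0) = 42
f[7] = max(14+28, 21+14, 20+14, 37+0) = 42
f[8] = max(14+42, 21+28, 20+14, 37+0) = 56
f[9] = max(14+42, 21+28, 20+28, 37+14) = 56
f[10] = max(14+56, 21+42, 20+28, 37+14) = 70
f[11] = max(14+56, 21+42, 20+42, 37+28, 27+0) = 70
One optimal cutting: pieces 2 + 2 + 2 + 2 + 2 with 1 meter of scrap → €70.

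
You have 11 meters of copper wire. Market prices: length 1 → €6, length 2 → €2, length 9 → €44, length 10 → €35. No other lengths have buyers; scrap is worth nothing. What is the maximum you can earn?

Consider every possible first cut. f[k] is the best of p[i]+f[k−i] over all sellable i≤k.
f[1] = 6
f[2] = max(6+6, 2+0) = 12
f[3] = max(6+12, 2+6) = 18
f[4] = max(6+18, 2+12) = 24
f[5] = max(6+24, 2+18) = 30
f[6] = max(6+30, 2+24) = 36
f[7] = max(6+36, 2+30) = 42
f[8] = max(6+42, 2+36) = 48
f[9] = max(6+48, 2+42, 44+0) = 54
f[10] = max(6+54, 2+48, 44+6, 35+0) = 60
f[11] = max(6+60, 2+54, 44+12, 35+6) = 66
One optimal cutting: 1 + 1 + 1 + 1 + 1 + 1 + 1 + 1 + 1 + 1 + 1 → €66.

66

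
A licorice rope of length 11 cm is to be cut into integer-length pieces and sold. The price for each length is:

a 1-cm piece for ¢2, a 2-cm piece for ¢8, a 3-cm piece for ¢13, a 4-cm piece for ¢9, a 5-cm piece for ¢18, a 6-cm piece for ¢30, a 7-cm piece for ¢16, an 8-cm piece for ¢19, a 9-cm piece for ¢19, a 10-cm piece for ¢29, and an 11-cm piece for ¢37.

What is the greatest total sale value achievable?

Let v[k] be the best obtainable value from length k. For each k, try every first piece i and keep the best of price[i] + v[k−i].
v[1] = 2
v[2] = 8
v[3] = 13
v[4] = 16  (first piece 2, then v[2]=8)
v[5] = 21  (first piece 2, then v[3]=13)
v[6] = 30
v[7] = 32  (first piece 1, then v[6]=30)
v[8] = 38  (first piece 2, then v[6]=30)
v[9] = 43  (first piece 3, then v[6]=30)
v[10] = 46  (first piece 2, then v[8]=38)
v[11] = 51  (first piece 2, then v[9]=43)
One optimal cutting: 6 + 3 + 2 → ¢30 + ¢13 + ¢8 = ¢51.

51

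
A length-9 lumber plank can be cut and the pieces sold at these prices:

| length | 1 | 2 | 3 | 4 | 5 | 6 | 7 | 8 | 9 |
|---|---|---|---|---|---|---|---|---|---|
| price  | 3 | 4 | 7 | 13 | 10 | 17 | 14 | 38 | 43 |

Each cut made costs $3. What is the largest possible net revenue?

Build v[k] bottom-up: v[k] = max over allowed piece i of (p[i] + v[k−i]) − 3 per cut.
v[1] = 3
v[2] = max(3+3-3, 4+0) = 4
v[3] = max(3+4-3, 4+3-3, 7+0) = 7
v[4] = max(3+7-3, 4+4-3, 7+3-3, 13+0) = 13
v[5] = max(3+13-3, 4+7-3, 7+4-3, 13+3-3, 10+0) = 13
v[6] = max(3+13-3, 4+13-3, 7+7-3, 13+4-3, 10+3-3, 17+0) = 17
v[7] = max(3+17-3, 4+13-3, 7+13-3, …, 17+3-3, 14+0) = 17
v[8] = max(3+17-3, 4+17-3, 7+13-3, …, 14+3-3, 38+0) = 38
v[9] = max(3+38-3, 4+17-3, 7+17-3, …, 38+3-3, 43+0) = 43
Best is to make no cuts and sell whole for $43.

43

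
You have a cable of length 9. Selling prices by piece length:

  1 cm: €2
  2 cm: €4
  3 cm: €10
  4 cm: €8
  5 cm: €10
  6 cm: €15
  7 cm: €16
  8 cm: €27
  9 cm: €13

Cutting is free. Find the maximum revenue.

Consider every possible first cut. r[k] is the best of p[i]+r[k−i] over all sellable i≤k.
r[1] = 2
r[2] = 4  (first piece 1, then r[1]=2)
r[3] = 10
r[4] = 12  (first piece 1, then r[3]=10)
r[5] = 14  (first piece 1, then r[4]=12)
r[6] = 20  (first piece 3, then r[3]=10)
r[7] = 22  (first piece 1, then r[6]=20)
r[8] = 27
r[9] = 30  (first piece 3, then r[6]=20)
One optimal cutting: 3 + 3 + 3 → €10 + €10 + €10 = €30.

30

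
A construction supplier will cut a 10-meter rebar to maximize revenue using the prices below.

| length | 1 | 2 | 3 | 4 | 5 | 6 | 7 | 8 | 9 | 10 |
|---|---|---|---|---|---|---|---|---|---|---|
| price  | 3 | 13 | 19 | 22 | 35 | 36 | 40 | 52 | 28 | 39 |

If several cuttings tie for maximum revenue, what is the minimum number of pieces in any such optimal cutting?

Build r[k] bottom-up: r[k] = max over allowed piece i of (p[i] + r[k−i]).
r[1] = 3
r[2] = max(3+3, 13+0) = 13
r[3] = max(3+13, 13+3, 19+0) = 19
r[4] = max(3+19, 13+13, 19+3, 22+0) = 26
r[5] = max(3+26, 13+19, 19+13, 22+3, 35+0) = 35
r[6] = max(3+35, 13+26, 19+19, 22+13, 35+3, 36+0) = 39
r[7] = max(3+39, 13+35, 19+26, …, 36+3, 40+0) = 48
r[8] = max(3+48, 13+39, 19+35, …, 40+3, 52+0) = 54
r[9] = max(3+54, 13+48, 19+39, …, 52+3, 28+0) = 61
r[10] = max(3+61, 13+54, 19+48, …, 28+3, 39+0) = 70
Maximum revenue is ₹70.
Now minimize piece count subject to staying optimal: for each k, pieces[k] = 1 + min over i with p[i]+r[k−i]=r[k] of pieces[k−i].
pieces[7] = 2
pieces[8] = 2
pieces[9] = 3
pieces[10] = 2

2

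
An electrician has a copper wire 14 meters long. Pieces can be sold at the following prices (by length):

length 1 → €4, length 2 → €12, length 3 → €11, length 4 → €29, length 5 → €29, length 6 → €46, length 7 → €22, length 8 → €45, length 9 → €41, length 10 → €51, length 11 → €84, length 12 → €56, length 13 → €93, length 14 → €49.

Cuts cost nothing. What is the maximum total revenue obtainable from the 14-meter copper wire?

104

Consider every possible first cut. best[k] is the best of p[i]+best[k−i] over all sellable i≤k.
best[1] = 4
best[2] = max(4+4, 12+0) = 12
best[3] = max(4+12, 12+4, 11+0) = 16
best[4] = max(4+16, 12+12, 11+4, 29+0) = 29
best[5] = max(4+29, 12+16, 11+12, 29+4, 29+0) = 33
best[6] = max(4+33, 12+29, 11+16, 29+12, 29+4, 46+0) = 46
best[7] = max(4+46, 12+33, 11+29, …, 46+4, 22+0) = 50
best[8] = max(4+50, 12+46, 11+33, …, 22+4, 45+0) = 58
best[9] = max(4+58, 12+50, 11+46, …, 45+4, 41+0) = 62
best[10] = max(4+62, 12+58, 11+50, …, 41+4, 51+0) = 75
best[11] = max(4+75, 12+62, 11+58, …, 51+4, 84+0) = 84
best[12] = max(4+84, 12+75, 11+62, …, 84+4, 56+0) = 92
best[13] = max(4+92, 12+84, 11+75, …, 56+4, 93+0) = 96
best[14] = max(4+96, 12+92, 11+84, …, 93+4, 49+0) = 104
One optimal cutting: 6 + 6 + 2 → €46 + €46 + €12 = €104.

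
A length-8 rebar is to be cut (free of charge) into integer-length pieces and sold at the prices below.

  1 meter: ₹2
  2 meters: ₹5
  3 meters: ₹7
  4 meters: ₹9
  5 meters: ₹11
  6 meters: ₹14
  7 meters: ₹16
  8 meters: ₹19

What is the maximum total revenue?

20

Consider every possible first cut. r[k] is the best of p[i]+r[k−i] over all sellable i≤k.
r[1] = 2
r[2] = 5
r[3] = 7  (first piece 1, then r[2]=5)
r[4] = 10  (first piece 2, then r[2]=5)
r[5] = 12  (first piece 1, then r[4]=10)
r[6] = 15  (first piece 2, then r[4]=10)
r[7] = 17  (first piece 1, then r[6]=15)
r[8] = 20  (first piece 2, then r[6]=15)
One optimal cutting: 2 + 2 + 2 + 2 → ₹5 + ₹5 + ₹5 + ₹5 = ₹20.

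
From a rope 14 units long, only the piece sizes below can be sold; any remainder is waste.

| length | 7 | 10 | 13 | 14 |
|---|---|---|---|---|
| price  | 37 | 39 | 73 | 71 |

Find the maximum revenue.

Build r[k] bottom-up: r[k] = max over allowed piece i of (p[i] + r[k−i]).
r[1] = 0
r[2] = 0
r[3] = 0
r[4] = 0
r[5] = 0
r[6] = 0
r[7] = 37
r[8] = 37
r[9] = 37
r[10] = max(37+0, 39+0) = 39
r[11] = max(37+0, 39+0) = 39
r[12] = max(37+0, 39+0) = 39
r[13] = max(37+0, 39+0, 73+0) = 73
r[14] = max(37+37, 39+0, 73+0, 71+0) = 74
One optimal cutting: 7 + 7 → $74.

74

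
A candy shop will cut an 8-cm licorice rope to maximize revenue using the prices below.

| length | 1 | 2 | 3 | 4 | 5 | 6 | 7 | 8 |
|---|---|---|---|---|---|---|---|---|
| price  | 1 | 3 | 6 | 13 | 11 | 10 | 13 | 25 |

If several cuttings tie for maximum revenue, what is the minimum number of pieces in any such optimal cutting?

Build r[k] bottom-up: r[k] = max over allowed piece i of (p[i] + r[k−i]).
r[1] = 1
r[2] = 3
r[3] = 6
r[4] = 13
r[5] = 14  (first piece 1, then r[4]=13)
r[6] = 16  (first piece 2, then r[4]=13)
r[7] = 19  (first piece 3, then r[4]=13)
r[8] = 26  (first piece 4, then r[4]=13)
Maximum revenue is ¢26.
Now minimize piece count subject to staying optimal: for each k, pieces[k] = 1 + min over i with p[i]+r[k−i]=r[k] of pieces[k−i].
pieces[5] = 2
pieces[6] = 2
pieces[7] = 2
pieces[8] = 2

2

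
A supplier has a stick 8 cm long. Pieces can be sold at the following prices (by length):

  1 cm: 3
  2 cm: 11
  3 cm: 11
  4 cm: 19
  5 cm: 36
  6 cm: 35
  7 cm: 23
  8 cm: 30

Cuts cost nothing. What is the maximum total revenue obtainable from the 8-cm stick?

50

Build R[k] bottom-up: R[k] = max over allowed piece i of (p[i] + R[k−i]).
R[1] = 3
R[2] = 11
R[3] = 14  (first piece 1, then R[2]=11)
R[4] = 22  (first piece 2, then R[2]=11)
R[5] = 36
R[6] = 39  (first piece 1, then R[5]=36)
R[7] = 47  (first piece 2, then R[5]=36)
R[8] = 50  (first piece 1, then R[7]=47)
One optimal cutting: 5 + 2 + 1 → 36 + 11 + 3 = 50.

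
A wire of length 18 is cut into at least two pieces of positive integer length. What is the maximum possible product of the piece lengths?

Fill P[k] for k=2..18: at each k try every first piece i and multiply by the better of (k−i) uncut or P[k−i].
P[2] = 1×max(1,0) = 1×1 = 1
P[3] = 1×max(2,1) = 1×2 = 2
P[4] = 2×max(2,1) = 2×2 = 4
P[5] = 2×max(3,2) = 2×3 = 6
P[6] = 3×max(3,2) = 3×3 = 9
P[7] = 2×max(5,6) = 2×6 = 12
P[8] = 2×max(6,9) = 2×9 = 18
P[9] = 3×max(6,9) = 3×9 = 27
P[10] = 2×max(8,18) = 2×18 = 36
P[11] = 2×max(9,27) = 2×27 = 54
P[12] = 3×max(9,27) = 3×27 = 81
P[13] = 2×max(11,54) = 2×54 = 108
P[14] = 2×max(12,81) = 2×81 = 162
P[15] = 3×max(12,81) = 3×81 = 243
P[16] = 2×max(14,162) = 2×162 = 324
P[17] = 2×max(15,243) = 2×243 = 486
P[18] = 3×max(15,243) = 3×243 = 729
One optimal split: 3 + 3 + 3 + 3 + 3 + 3; product 3×3×3×3×3×3 = 729.

729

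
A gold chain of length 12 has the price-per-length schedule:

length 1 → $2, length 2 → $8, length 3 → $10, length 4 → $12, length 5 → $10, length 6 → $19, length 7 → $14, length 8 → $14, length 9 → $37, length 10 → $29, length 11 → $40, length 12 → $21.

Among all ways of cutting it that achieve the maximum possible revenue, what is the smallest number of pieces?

Let r[k] be the best obtainable value from length k. For each k, try every first piece i and keep the best of price[i] + r[k−i].
r[1] = 2
r[2] = max(2+2, 8+0) = 8
r[3] = max(2+8, 8+2, 10+0) = 10
r[4] = max(2+10, 8+8, 10+2, 12+0) = 16
r[5] = max(2+16, 8+10, 10+8, 12+2, 10+0) = 18
r[6] = max(2+18, 8+16, 10+10, 12+8, 10+2, 19+0) = 24
r[7] = max(2+24, 8+18, 10+16, …, 19+2, 14+0) = 26
r[8] = max(2+26, 8+24, 10+18, …, 14+2, 14+0) = 32
r[9] = max(2+32, 8+26, 10+24, …, 14+2, 37+0) = 37
r[10] = max(2+37, 8+32, 10+26, …, 37+2, 29+0) = 40
r[11] = max(2+40, 8+37, 10+32, …, 29+2, 40+0) = 45
r[12] = max(2+45, 8+40, 10+37, …, 40+2, 21+0) = 48
Maximum revenue is $48.
Now minimize piece count subject to staying optimal: for each k, pieces[k] = 1 + min over i with p[i]+r[k−i]=r[k] of pieces[k−i].
pieces[9] = 1
pieces[10] = 5
pieces[11] = 2
pieces[12] = 6

6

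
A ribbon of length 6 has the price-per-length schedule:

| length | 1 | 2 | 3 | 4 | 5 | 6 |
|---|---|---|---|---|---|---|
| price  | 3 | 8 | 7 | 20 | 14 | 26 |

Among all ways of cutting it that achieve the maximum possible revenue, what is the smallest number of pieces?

2

Consider every possible first cut. r[k] is the best of p[i]+r[k−i] over all sellable i≤k.
r[1] = 3
r[2] = max(3+3, 8+0) = 8
r[3] = max(3+8, 8+3, 7+0) = 11
r[4] = max(3+11, 8+8, 7+3, 20+0) = 20
r[5] = max(3+20, 8+11, 7+8, 20+3, 14+0) = 23
r[6] = max(3+23, 8+20, 7+11, 20+8, 14+3, 26+0) = 28
Maximum revenue is ¢28.
Now minimize piece count subject to staying optimal: for each k, pieces[k] = 1 + min over i with p[i]+r[k−i]=r[k] of pieces[k−i].
pieces[3] = 2
pieces[4] = 1
pieces[5] = 2
pieces[6] = 2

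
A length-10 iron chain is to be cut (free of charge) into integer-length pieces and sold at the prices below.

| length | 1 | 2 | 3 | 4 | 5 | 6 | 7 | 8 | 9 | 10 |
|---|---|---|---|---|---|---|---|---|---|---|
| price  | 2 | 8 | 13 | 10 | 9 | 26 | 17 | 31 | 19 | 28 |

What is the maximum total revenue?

42

Let v[k] be the best obtainable value from length k. For each k, try every first piece i and keep the best of price[i] + v[k−i].
v[1] = 2
v[2] = 8
v[3] = 13
v[4] = 16  (first piece 2, then v[2]=8)
v[5] = 21  (first piece 2, then v[3]=13)
v[6] = 26  (first piece 3, then v[3]=13)
v[7] = 29  (first piece 2, then v[5]=21)
v[8] = 34  (first piece 2, then v[6]=26)
v[9] = 39  (first piece 3, then v[6]=26)
v[10] = 42  (first piece 2, then v[8]=34)
One optimal cutting: 3 + 3 + 2 + 2 → $13 + $13 + $8 + $8 = $42.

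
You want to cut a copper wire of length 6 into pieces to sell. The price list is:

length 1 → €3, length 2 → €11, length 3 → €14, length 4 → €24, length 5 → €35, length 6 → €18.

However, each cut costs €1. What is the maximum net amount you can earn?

Build net[k] bottom-up: net[k] = max over allowed piece i of (p[i] + net[k−i]) − 1 per cut.
net[1] = 3
net[2] = 11
net[3] = 14
net[4] = 24
net[5] = 35
net[6] = 37  (first piece 1, then net[5]=35)
One optimal plan: pieces 5 + 1 (1 cut) → €38 − €1 = €37.

37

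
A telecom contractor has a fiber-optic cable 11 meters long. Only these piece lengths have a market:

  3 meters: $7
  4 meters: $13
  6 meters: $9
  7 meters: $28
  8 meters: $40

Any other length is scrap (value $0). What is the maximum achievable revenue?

47

Let r[k] be the best obtainable value from length k. For each k, try every first piece i and keep the best of price[i] + r[k−i].
r[1] = 0
r[2] = 0
r[3] = 7
r[4] = max(7+0, 13+0) = 13
r[5] = max(7+0, 13+0) = 13
r[6] = max(7+7, 13+0, 9+0) = 14
r[7] = max(7+13, 13+7, 9+0, 28+0) = 28
r[8] = max(7+13, 13+13, 9+0, 28+0, 40+0) = 40
r[9] = max(7+14, 13+13, 9+7, 28+0, 40+0) = 40
r[10] = max(7+28, 13+14, 9+13, 28+7, 40+0) = 40
r[11] = max(7+40, 13+28, 9+13, 28+13, 40+7) = 47
One optimal cutting: 8 + 3 → $47.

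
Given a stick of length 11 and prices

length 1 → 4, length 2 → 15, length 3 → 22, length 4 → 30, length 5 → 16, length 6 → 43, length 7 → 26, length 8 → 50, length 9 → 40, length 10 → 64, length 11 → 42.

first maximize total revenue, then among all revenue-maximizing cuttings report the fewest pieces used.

3

Build r[k] bottom-up: r[k] = max over allowed piece i of (p[i] + r[k−i]).
r[1] = 4
r[2] = max(4+4, 15+0) = 15
r[3] = max(4+15, 15+4, 22+0) = 22
r[4] = max(4+22, 15+15, 22+4, 30+0) = 30
r[5] = max(4+30, 15+22, 22+15, 30+4, 16+0) = 37
r[6] = max(4+37, 15+30, 22+22, 30+15, 16+4, 43+0) = 45
r[7] = max(4+45, 15+37, 22+30, …, 43+4, 26+0) = 52
r[8] = max(4+52, 15+45, 22+37, …, 26+4, 50+0) = 60
r[9] = max(4+60, 15+52, 22+45, …, 50+4, 40+0) = 67
r[10] = max(4+67, 15+60, 22+52, …, 40+4, 64+0) = 75
r[11] = max(4+75, 15+67, 22+60, …, 64+4, 42+0) = 82
Maximum revenue is 82.
Now minimize piece count subject to staying optimal: for each k, pieces[k] = 1 + min over i with p[i]+r[k−i]=r[k] of pieces[k−i].
pieces[8] = 2
pieces[9] = 3
pieces[10] = 3
pieces[11] = 3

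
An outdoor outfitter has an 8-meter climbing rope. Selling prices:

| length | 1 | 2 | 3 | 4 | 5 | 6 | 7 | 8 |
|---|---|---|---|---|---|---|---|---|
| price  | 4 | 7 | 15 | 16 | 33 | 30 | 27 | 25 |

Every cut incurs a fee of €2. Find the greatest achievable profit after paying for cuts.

46

Consider every possible first cut. net[k] is the best of p[i]+net[k−i] over all sellable i≤k, charging 2 whenever i<k.
net[1] = 4
net[2] = 7
net[3] = 15
net[4] = 17  (first piece 1, then net[3]=15)
net[5] = 33
net[6] = 35  (first piece 1, then net[5]=33)
net[7] = 38  (first piece 2, then net[5]=33)
net[8] = 46  (first piece 3, then net[5]=33)
One optimal plan: pieces 5 + 3 (1 cut) → €48 − €2 = €46.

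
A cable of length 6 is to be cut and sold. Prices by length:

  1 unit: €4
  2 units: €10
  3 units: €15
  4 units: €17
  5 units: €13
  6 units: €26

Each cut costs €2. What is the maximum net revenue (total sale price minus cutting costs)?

Let net[k] be the best obtainable value from length k. For each k, try every first piece i and keep the best of price[i] + net[k−i] minus the 2 cut fee when i<k.
net[1] = 4
net[2] = max(4+4-2, 10+0) = 10
net[3] = max(4+10-2, 10+4-2, 15+0) = 15
net[4] = max(4+15-2, 10+10-2, 15+4-2, 17+0) = 18
net[5] = max(4+18-2, 10+15-2, 15+10-2, 17+4-2, 13+0) = 23
net[6] = max(4+23-2, 10+18-2, 15+15-2, 17+10-2, 13+4-2, 26+0) = 28
One optimal plan: pieces 3 + 3 (1 cut) → €30 − €2 = €28.

28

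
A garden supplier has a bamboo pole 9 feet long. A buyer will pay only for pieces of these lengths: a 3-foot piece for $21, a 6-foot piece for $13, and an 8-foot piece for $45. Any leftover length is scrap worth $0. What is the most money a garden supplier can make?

Consider every possible first cut. best[k] is the best of p[i]+best[k−i] over all sellable i≤k.
best[1] = 0
best[2] = 0
best[3] = 21
best[4] = 21
best[5] = 21
best[6] = max(21+21, 13+0) = 42
best[7] = max(21+21, 13+0) = 42
best[8] = max(21+21, 13+0, 45+0) = 45
best[9] = max(21+42, 13+21, 45+0) = 63
One optimal cutting: 3 + 3 + 3 → $63.

63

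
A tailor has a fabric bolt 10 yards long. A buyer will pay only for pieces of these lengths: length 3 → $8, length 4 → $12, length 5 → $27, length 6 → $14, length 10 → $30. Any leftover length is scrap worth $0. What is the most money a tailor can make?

Build r[k] bottom-up: r[k] = max over allowed piece i of (p[i] + r[k−i]).
r[1] = 0
r[2] = 0
r[3] = 8
r[4] = 12
r[5] = 27
r[6] = 27
r[7] = 27
r[8] = 35  (first piece 3, then r[5]=27)
r[9] = 39  (first piece 4, then r[5]=27)
r[10] = 54  (first piece 5, then r[5]=27)
One optimal cutting: 5 + 5 → $54.

54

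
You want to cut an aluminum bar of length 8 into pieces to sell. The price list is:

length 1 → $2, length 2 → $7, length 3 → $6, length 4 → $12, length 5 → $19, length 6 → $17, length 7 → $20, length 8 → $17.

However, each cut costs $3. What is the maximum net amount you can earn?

Build v[k] bottom-up: v[k] = max over allowed piece i of (p[i] + v[k−i]) − 3 per cut.
v[1] = 2
v[2] = max(2+2-3, 7+0) = 7
v[3] = max(2+7-3, 7+2-3, 6+0) = 6
v[4] = max(2+6-3, 7+7-3, 6+2-3, 12+0) = 12
v[5] = max(2+12-3, 7+6-3, 6+7-3, 12+2-3, 19+0) = 19
v[6] = max(2+19-3, 7+12-3, 6+6-3, 12+7-3, 19+2-3, 17+0) = 18
v[7] = max(2+18-3, 7+19-3, 6+12-3, …, 17+2-3, 20+0) = 23
v[8] = max(2+23-3, 7+18-3, 6+19-3, …, 20+2-3, 17+0) = 22
One optimal plan: pieces 5 + 2 + 1 (2 cuts) → $28 − $6 = $22.

22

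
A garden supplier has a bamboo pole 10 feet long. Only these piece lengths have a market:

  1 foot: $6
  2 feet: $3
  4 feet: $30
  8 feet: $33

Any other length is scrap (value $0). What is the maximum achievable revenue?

Build best[k] bottom-up: best[k] = max over allowed piece i of (p[i] + best[k−i]).
best[1] = 6
best[2] = 12  (first piece 1, then best[1]=6)
best[3] = 18  (first piece 1, then best[2]=12)
best[4] = 30
best[5] = 36  (first piece 1, then best[4]=30)
best[6] = 42  (first piece 1, then best[5]=36)
best[7] = 48  (first piece 1, then best[6]=42)
best[8] = 60  (first piece 4, then best[4]=30)
best[9] = 66  (first piece 1, then best[8]=60)
best[10] = 72  (first piece 1, then best[9]=66)
One optimal cutting: 4 + 4 + 1 + 1 → $72.

72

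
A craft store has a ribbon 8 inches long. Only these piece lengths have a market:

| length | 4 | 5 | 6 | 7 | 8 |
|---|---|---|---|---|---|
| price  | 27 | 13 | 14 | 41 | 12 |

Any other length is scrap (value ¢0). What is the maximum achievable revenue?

Let r[k] be the best obtainable value from length k. For each k, try every first piece i and keep the best of price[i] + r[k−i].
r[1] = 0
r[2] = 0
r[3] = 0
r[4] = 27
r[5] = 27
r[6] = 27
r[7] = 41
r[8] = 54  (first piece 4, then r[4]=27)
One optimal cutting: 4 + 4 → ¢54.

54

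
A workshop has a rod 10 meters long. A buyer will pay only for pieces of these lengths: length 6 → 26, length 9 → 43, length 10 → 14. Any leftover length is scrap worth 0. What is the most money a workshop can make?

43

Let best[k] be the best obtainable value from length k. For each k, try every first piece i and keep the best of price[i] + best[k−i].
best[1] = 0
best[2] = 0
best[3] = 0
best[4] = 0
best[5] = 0
best[6] = 26
best[7] = 26
best[8] = 26
best[9] = max(26+0, 43+0) = 43
best[10] = max(26+0, 43+0, 14+0) = 43
One optimal cutting: pieces 9 with 1 meter of scrap → 43.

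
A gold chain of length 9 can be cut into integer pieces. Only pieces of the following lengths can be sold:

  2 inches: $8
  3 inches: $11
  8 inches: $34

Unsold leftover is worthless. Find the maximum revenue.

35

Let best[k] be the best obtainable value from length k. For each k, try every first piece i and keep the best of price[i] + best[k−i].
best[1] = 0
best[2] = 8
best[3] = max(8+0, 11+0) = 11
best[4] = max(8+8, 11+0) = 16
best[5] = max(8+11, 11+8) = 19
best[6] = max(8+16, 11+11) = 24
best[7] = max(8+19, 11+16) = 27
best[8] = max(8+24, 11+19, 34+0) = 34
best[9] = max(8+27, 11+24, 34+0) = 35
One optimal cutting: 3 + 2 + 2 + 2 → $35.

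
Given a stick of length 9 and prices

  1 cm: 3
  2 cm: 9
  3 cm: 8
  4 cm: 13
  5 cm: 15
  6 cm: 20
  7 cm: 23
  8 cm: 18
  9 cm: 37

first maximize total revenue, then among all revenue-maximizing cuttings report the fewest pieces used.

5

Let r[k] be the best obtainable value from length k. For each k, try every first piece i and keep the best of price[i] + r[k−i].
r[1] = 3
r[2] = 9
r[3] = 12  (first piece 1, then r[2]=9)
r[4] = 18  (first piece 2, then r[2]=9)
r[5] = 21  (first piece 1, then r[4]=18)
r[6] = 27  (first piece 2, then r[4]=18)
r[7] = 30  (first piece 1, then r[6]=27)
r[8] = 36  (first piece 2, then r[6]=27)
r[9] = 39  (first piece 1, then r[8]=36)
Maximum revenue is 39.
Now minimize piece count subject to staying optimal: for each k, pieces[k] = 1 + min over i with p[i]+r[k−i]=r[k] of pieces[k−i].
pieces[6] = 3
pieces[7] = 4
pieces[8] = 4
pieces[9] = 5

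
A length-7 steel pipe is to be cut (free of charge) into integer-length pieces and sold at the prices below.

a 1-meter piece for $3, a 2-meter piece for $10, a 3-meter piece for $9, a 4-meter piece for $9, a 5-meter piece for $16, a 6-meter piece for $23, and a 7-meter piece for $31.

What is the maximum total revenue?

Let best[k] be the best obtainable value from length k. For each k, try every first piece i and keep the best of price[i] + best[k−i].
best[1] = 3
best[2] = max(3+3, 10+0) = 10
best[3] = max(3+10, 10+3, 9+0) = 13
best[4] = max(3+13, 10+10, 9+3, 9+0) = 20
best[5] = max(3+20, 10+13, 9+10, 9+3, 16+0) = 23
best[6] = max(3+23, 10+20, 9+13, 9+10, 16+3, 23+0) = 30
best[7] = max(3+30, 10+23, 9+20, …, 23+3, 31+0) = 33
One optimal cutting: 2 + 2 + 2 + 1 → $10 + $10 + $10 + $3 = $33.

33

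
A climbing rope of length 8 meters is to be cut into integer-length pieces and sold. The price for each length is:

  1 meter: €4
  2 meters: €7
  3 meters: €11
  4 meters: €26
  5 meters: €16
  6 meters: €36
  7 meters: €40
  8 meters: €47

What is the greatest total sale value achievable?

Build r[k] bottom-up: r[k] = max over allowed piece i of (p[i] + r[k−i]).
r[1] = 4
r[2] = max(4+4, 7+0) = 8
r[3] = max(4+8, 7+4, 11+0) = 12
r[4] = max(4+12, 7+8, 11+4, 26+0) = 26
r[5] = max(4+26, 7+12, 11+8, 26+4, 16+0) = 30
r[6] = max(4+30, 7+26, 11+12, 26+8, 16+4, 36+0) = 36
r[7] = max(4+36, 7+30, 11+26, …, 36+4, 40+0) = 40
r[8] = max(4+40, 7+36, 11+30, …, 40+4, 47+0) = 52
One optimal cutting: 4 + 4 → €26 + €26 = €52.

52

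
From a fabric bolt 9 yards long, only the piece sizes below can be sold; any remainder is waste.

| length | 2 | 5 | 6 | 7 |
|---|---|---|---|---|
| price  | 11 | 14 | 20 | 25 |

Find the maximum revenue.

44

Consider every possible first cut. f[k] is the best of p[i]+f[k−i] over all sellable i≤k.
f[1] = 0
f[2] = 11
f[3] = 11
f[4] = 22  (first piece 2, then f[2]=11)
f[5] = 22
f[6] = 33  (first piece 2, then f[4]=22)
f[7] = 33
f[8] = 44  (first piece 2, then f[6]=33)
f[9] = 44
One optimal cutting: pieces 2 + 2 + 2 + 2 with 1 yard of scrap → $44.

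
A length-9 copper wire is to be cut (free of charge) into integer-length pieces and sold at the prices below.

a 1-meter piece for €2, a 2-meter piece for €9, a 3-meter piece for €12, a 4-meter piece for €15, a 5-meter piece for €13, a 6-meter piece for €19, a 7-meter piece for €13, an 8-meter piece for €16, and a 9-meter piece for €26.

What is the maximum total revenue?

39

Build r[k] bottom-up: r[k] = max over allowed piece i of (p[i] + r[k−i]).
r[1] = 2
r[2] = 9
r[3] = 12
r[4] = 18  (first piece 2, then r[2]=9)
r[5] = 21  (first piece 2, then r[3]=12)
r[6] = 27  (first piece 2, then r[4]=18)
r[7] = 30  (first piece 2, then r[5]=21)
r[8] = 36  (first piece 2, then r[6]=27)
r[9] = 39  (first piece 2, then r[7]=30)
One optimal cutting: 3 + 2 + 2 + 2 → €12 + €9 + €9 + €9 = €39.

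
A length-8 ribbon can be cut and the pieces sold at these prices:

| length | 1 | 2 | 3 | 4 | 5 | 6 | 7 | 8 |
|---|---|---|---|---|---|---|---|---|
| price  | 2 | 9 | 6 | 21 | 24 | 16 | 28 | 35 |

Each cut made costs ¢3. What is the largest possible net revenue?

Build r[k] bottom-up: r[k] = max over allowed piece i of (p[i] + r[k−i]) − 3 per cut.
r[1] = 2
r[2] = max(2+2-3, 9+0) = 9
r[3] = max(2+9-3, 9+2-3, 6+0) = 8
r[4] = max(2+8-3, 9+9-3, 6+2-3, 21+0) = 21
r[5] = max(2+21-3, 9+8-3, 6+9-3, 21+2-3, 24+0) = 24
r[6] = max(2+24-3, 9+21-3, 6+8-3, 21+9-3, 24+2-3, 16+0) = 27
r[7] = max(2+27-3, 9+24-3, 6+21-3, …, 16+2-3, 28+0) = 30
r[8] = max(2+30-3, 9+27-3, 6+24-3, …, 28+2-3, 35+0) = 39
One optimal plan: pieces 4 + 4 (1 cut) → ¢42 − ¢3 = ¢39.

39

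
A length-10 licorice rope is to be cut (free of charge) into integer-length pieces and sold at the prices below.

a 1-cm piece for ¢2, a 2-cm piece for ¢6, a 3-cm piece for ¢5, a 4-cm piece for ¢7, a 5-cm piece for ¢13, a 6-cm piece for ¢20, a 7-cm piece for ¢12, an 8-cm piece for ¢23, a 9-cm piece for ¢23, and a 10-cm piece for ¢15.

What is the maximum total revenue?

Build R[k] bottom-up: R[k] = max over allowed piece i of (p[i] + R[k−i]).
R[1] = 2
R[2] = max(2+2, 6+0) = 6
R[3] = max(2+6, 6+2, 5+0) = 8
R[4] = max(2+8, 6+6, 5+2, 7+0) = 12
R[5] = max(2+12, 6+8, 5+6, 7+2, 13+0) = 14
R[6] = max(2+14, 6+12, 5+8, 7+6, 13+2, 20+0) = 20
R[7] = max(2+20, 6+14, 5+12, …, 20+2, 12+0) = 22
R[8] = max(2+22, 6+20, 5+14, …, 12+2, 23+0) = 26
R[9] = max(2+26, 6+22, 5+20, …, 23+2, 23+0) = 28
R[10] = max(2+28, 6+26, 5+22, …, 23+2, 15+0) = 32
One optimal cutting: 6 + 2 + 2 → ¢20 + ¢6 + ¢6 = ¢32.

32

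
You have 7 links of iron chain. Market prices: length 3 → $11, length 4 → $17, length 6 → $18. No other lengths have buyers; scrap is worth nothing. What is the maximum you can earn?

28

Consider every possible first cut. r[k] is the best of p[i]+r[k−i] over all sellable i≤k.
r[1] = 0
r[2] = 0
r[3] = 11
r[4] = max(11+0, 17+0) = 17
r[5] = max(11+0, 17+0) = 17
r[6] = max(11+11, 17+0, 18+0) = 22
r[7] = max(11+17, 17+11, 18+0) = 28
One optimal cutting: 4 + 3 → $28.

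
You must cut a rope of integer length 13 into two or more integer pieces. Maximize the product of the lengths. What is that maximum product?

108

Fill m[k] for k=2..13: at each k try every first piece i and multiply by the better of (k−i) uncut or m[k−i].
Small cases: m[2]=1, m[3]=2, m[4]=4, m[5]=6, m[6]=9.
m[7] = max(1·9, 2·6, 3·4, 4·3, 5·2, 6·1) = 12
m[8] = max(1·12, 2·9, 3·6, …, 6·2, 7·1) = 18
m[9] = max(1·18, 2·12, 3·9, …, 7·2, 8·1) = 27
m[10] = max(1·27, 2·18, 3·12, …, 8·2, 9·1) = 36
m[11] = max(1·36, 2·27, 3·18, …, 9·2, 10·1) = 54
m[12] = max(1·54, 2·36, 3·27, …, 10·2, 11·1) = 81
m[13] = max(1·81, 2·54, 3·36, …, 11·2, 12·1) = 108
One optimal split: 3 + 3 + 3 + 2 + 2; product 3·3·3·2·2 = 108.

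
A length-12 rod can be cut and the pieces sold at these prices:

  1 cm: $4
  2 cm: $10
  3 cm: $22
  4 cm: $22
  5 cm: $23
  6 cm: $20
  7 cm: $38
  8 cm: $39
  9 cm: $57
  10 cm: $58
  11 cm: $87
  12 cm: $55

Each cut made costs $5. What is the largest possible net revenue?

86

Build r[k] bottom-up: r[k] = max over allowed piece i of (p[i] + r[k−i]) − 5 per cut.
r[1] = 4
r[2] = max(4+4-5, 10+0) = 10
r[3] = max(4+10-5, 10+4-5, 22+0) = 22
r[4] = max(4+22-5, 10+10-5, 22+4-5, 22+0) = 22
r[5] = max(4+22-5, 10+22-5, 22+10-5, 22+4-5, 23+0) = 27
r[6] = max(4+27-5, 10+22-5, 22+22-5, 22+10-5, 23+4-5, 20+0) = 39
r[7] = max(4+39-5, 10+27-5, 22+22-5, …, 20+4-5, 38+0) = 39
r[8] = max(4+39-5, 10+39-5, 22+27-5, …, 38+4-5, 39+0) = 44
r[9] = max(4+44-5, 10+39-5, 22+39-5, …, 39+4-5, 57+0) = 57
r[10] = max(4+57-5, 10+44-5, 22+39-5, …, 57+4-5, 58+0) = 58
r[11] = max(4+58-5, 10+57-5, 22+44-5, …, 58+4-5, 87+0) = 87
r[12] = max(4+87-5, 10+58-5, 22+57-5, …, 87+4-5, 55+0) = 86
One optimal plan: pieces 11 + 1 (1 cut) → $91 − $5 = $86.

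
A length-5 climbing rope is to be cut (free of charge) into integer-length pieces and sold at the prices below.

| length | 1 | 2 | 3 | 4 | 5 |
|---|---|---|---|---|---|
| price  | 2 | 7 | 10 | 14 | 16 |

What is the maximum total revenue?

Consider every possible first cut. r[k] is the best of p[i]+r[k−i] over all sellable i≤k.
r[1] = 2
r[2] = max(2+2, 7+0) = 7
r[3] = max(2+7, 7+2, 10+0) = 10
r[4] = max(2+10, 7+7, 10+2, 14+0) = 14
r[5] = max(2+14, 7+10, 10+7, 14+2, 16+0) = 17
One optimal cutting: 3 + 2 → €10 + €7 = €17.

17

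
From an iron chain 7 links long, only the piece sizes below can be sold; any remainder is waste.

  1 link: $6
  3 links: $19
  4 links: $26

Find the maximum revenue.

45

Build best[k] bottom-up: best[k] = max over allowed piece i of (p[i] + best[k−i]).
best[1] = 6
best[2] = 12  (first piece 1, then best[1]=6)
best[3] = 19
best[4] = 26
best[5] = 32  (first piece 1, then best[4]=26)
best[6] = 38  (first piece 1, then best[5]=32)
best[7] = 45  (first piece 3, then best[4]=26)
One optimal cutting: 4 + 3 → $45.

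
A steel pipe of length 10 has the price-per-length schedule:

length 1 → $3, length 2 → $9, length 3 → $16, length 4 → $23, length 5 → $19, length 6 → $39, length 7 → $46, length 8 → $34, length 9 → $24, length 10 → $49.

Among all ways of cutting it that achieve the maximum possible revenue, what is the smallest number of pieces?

2

Let r[k] be the best obtainable value from length k. For each k, try every first piece i and keep the best of price[i] + r[k−i].
r[1] = 3
r[2] = 9
r[3] = 16
r[4] = 23
r[5] = 26  (first piece 1, then r[4]=23)
r[6] = 39
r[7] = 46
r[8] = 49  (first piece 1, then r[7]=46)
r[9] = 55  (first piece 2, then r[7]=46)
r[10] = 62  (first piece 3, then r[7]=46)
Maximum revenue is $62.
Now minimize piece count subject to staying optimal: for each k, pieces[k] = 1 + min over i with p[i]+r[k−i]=r[k] of pieces[k−i].
pieces[7] = 1
pieces[8] = 2
pieces[9] = 2
pieces[10] = 2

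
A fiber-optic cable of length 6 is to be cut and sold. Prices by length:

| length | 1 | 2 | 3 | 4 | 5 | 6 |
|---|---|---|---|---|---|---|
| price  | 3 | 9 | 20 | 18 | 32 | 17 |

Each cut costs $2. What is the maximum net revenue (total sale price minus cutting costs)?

38

Consider every possible first cut. net[k] is the best of p[i]+net[k−i] over all sellable i≤k, charging 2 whenever i<k.
net[1] = 3
net[2] = max(3+3-2, 9+0) = 9
net[3] = max(3+9-2, 9+3-2, 20+0) = 20
net[4] = max(3+20-2, 9+9-2, 20+3-2, 18+0) = 21
net[5] = max(3+21-2, 9+20-2, 20+9-2, 18+3-2, 32+0) = 32
net[6] = max(3+32-2, 9+21-2, 20+20-2, 18+9-2, 32+3-2, 17+0) = 38
One optimal plan: pieces 3 + 3 (1 cut) → $40 − $2 = $38.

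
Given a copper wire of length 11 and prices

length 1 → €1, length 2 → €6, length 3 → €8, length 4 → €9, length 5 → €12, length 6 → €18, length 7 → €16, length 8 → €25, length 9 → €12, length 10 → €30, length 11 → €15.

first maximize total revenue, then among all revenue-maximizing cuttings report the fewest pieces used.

Consider every possible first cut. r[k] is the best of p[i]+r[k−i] over all sellable i≤k.
r[1] = 1
r[2] = max(1+1, 6+0) = 6
r[3] = max(1+6, 6+1, 8+0) = 8
r[4] = max(1+8, 6+6, 8+1, 9+0) = 12
r[5] = max(1+12, 6+8, 8+6, 9+1, 12+0) = 14
r[6] = max(1+14, 6+12, 8+8, 9+6, 12+1, 18+0) = 18
r[7] = max(1+18, 6+14, 8+12, …, 18+1, 16+0) = 20
r[8] = max(1+20, 6+18, 8+14, …, 16+1, 25+0) = 25
r[9] = max(1+25, 6+20, 8+18, …, 25+1, 12+0) = 26
r[10] = max(1+26, 6+25, 8+20, …, 12+1, 30+0) = 31
r[11] = max(1+31, 6+26, 8+25, …, 30+1, 15+0) = 33
Maximum revenue is €33.
Now minimize piece count subject to staying optimal: for each k, pieces[k] = 1 + min over i with p[i]+r[k−i]=r[k] of pieces[k−i].
pieces[8] = 1
pieces[9] = 2
pieces[10] = 2
pieces[11] = 2

2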